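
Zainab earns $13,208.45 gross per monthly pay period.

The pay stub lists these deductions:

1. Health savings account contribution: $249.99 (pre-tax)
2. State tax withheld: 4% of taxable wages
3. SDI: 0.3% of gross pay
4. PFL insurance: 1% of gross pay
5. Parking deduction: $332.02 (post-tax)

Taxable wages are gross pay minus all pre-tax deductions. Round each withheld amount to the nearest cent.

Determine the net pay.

Health savings account contribution: $249.99
Taxable wages = $13,208.45 − $249.99 = $12,958.46
State tax withheld: $12,958.46 × 0.04 = $518.34
PFL insurance: $13,208.45 × 0.01 = $132.08
SDI: $13,208.45 × 0.003 = $39.63
Parking deduction: $332.02
Total deductions = $249.99 + $518.34 + $132.08 + $39.63 + $332.02 = $1,272.06
Net pay = $13,208.45 − $1,272.06 = $11,936.39

$11,936.39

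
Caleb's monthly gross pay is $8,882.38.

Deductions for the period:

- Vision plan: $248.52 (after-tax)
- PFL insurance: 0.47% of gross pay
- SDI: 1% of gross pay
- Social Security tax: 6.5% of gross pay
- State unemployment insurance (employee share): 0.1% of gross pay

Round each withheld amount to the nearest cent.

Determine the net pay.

PFL insurance: $8,882.38 × 0.0047 = $41.75
Social Security tax: $8,882.38 × 0.065 = $577.35
State unemployment insurance (employee share): $8,882.38 × 0.001 = $8.88
SDI: $8,882.38 × 0.01 = $88.82
Vision plan: $248.52
Total deductions = $41.75 + $577.35 + $8.88 + $88.82 + $248.52 = $965.32
Net pay = $8,882.38 − $965.32 = $7,917.06

$7,917.06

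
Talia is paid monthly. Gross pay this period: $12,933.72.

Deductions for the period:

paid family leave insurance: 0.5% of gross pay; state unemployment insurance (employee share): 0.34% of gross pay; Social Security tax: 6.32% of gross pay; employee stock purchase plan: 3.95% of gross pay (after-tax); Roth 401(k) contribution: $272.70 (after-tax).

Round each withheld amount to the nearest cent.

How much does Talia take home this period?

Social Security tax: $12,933.72 × 0.0632 = $817.41
Paid family leave insurance: $12,933.72 × 0.005 = $64.67
State unemployment insurance (employee share): $12,933.72 × 0.0034 = $43.97
Roth 401(k) contribution: $272.70
Employee stock purchase plan: $12,933.72 × 0.0395 = $510.88
Total deductions = $817.41 + $64.67 + $43.97 + $272.70 + $510.88 = $1,709.63
Net pay = $12,933.72 − $1,709.63 = $11,224.09

$11,224.09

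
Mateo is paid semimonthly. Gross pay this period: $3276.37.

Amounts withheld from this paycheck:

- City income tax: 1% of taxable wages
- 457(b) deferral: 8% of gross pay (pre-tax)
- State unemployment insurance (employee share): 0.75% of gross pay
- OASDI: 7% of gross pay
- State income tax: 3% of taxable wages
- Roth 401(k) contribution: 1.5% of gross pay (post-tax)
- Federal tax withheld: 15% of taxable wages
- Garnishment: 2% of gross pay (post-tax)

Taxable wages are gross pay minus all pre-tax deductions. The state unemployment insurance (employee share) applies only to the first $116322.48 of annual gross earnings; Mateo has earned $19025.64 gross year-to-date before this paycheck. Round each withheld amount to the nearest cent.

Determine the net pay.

457(b) deferral: $3276.37 × 0.08 = $262.11
Taxable wages = $3276.37 − $262.11 = $3014.26
Federal tax withheld: $3014.26 × 0.15 = $452.14
City income tax: $3014.26 × 0.01 = $30.14
State income tax: $3014.26 × 0.03 = $90.43
State unemployment insurance (employee share): cap not yet reached, full $3276.37 is subject → $3276.37 × 0.0075 = $24.57
OASDI: $3276.37 × 0.07 = $229.35
Garnishment: $3276.37 × 0.02 = $65.53
Roth 401(k) contribution: $3276.37 × 0.015 = $49.15
Total deductions = $262.11 + $452.14 + $30.14 + $90.43 + $24.57 + $229.35 + $65.53 + $49.15 = $1203.42
Net pay = $3276.37 − $1203.42 = $2072.95

$2072.95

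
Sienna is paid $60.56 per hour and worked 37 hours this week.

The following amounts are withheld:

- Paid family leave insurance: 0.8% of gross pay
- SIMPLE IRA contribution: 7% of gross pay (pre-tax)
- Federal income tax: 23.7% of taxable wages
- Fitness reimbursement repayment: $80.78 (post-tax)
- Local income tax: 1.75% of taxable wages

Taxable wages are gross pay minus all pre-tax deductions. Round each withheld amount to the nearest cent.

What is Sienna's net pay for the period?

$1,454.81

Gross pay: 37 × $60.56 = $2,240.72
SIMPLE IRA contribution: $2,240.72 × 0.07 = $156.85
Taxable wages = $2,240.72 − $156.85 = $2,083.87
Federal income tax: $2,083.87 × 0.237 = $493.88
Local income tax: $2,083.87 × 0.0175 = $36.47
Paid family leave insurance: $2,240.72 × 0.008 = $17.93
Fitness reimbursement repayment: $80.78
Total deductions = $156.85 + $493.88 + $36.47 + $17.93 + $80.78 = $785.91
Net pay = $2,240.72 − $785.91 = $1,454.81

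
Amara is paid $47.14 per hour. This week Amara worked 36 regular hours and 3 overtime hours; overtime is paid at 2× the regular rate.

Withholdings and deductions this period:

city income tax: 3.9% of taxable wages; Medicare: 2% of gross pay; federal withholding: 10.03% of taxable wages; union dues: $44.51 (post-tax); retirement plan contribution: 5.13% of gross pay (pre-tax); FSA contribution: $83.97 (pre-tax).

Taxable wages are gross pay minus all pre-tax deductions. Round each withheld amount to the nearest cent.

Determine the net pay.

$1,460.28

Regular pay: 36 × $47.14 = $1,697.04
Overtime pay: 3 × $47.14 × 2 = $282.84
Gross pay = $1,697.04 + $282.84 = $1,979.88
Retirement plan contribution: $1,979.88 × 0.0513 = $101.57
FSA contribution: $83.97
Pre-tax total = $101.57 + $83.97 = $185.54
Taxable wages = $1,979.88 − $185.54 = $1,794.34
Federal withholding: $1,794.34 × 0.1003 = $179.97
City income tax: $1,794.34 × 0.039 = $69.98
Medicare: $1,979.88 × 0.02 = $39.60
Union dues: $44.51
Total deductions = $101.57 + $83.97 + $179.97 + $69.98 + $39.60 + $44.51 = $519.60
Net pay = $1,979.88 − $519.60 = $1,460.28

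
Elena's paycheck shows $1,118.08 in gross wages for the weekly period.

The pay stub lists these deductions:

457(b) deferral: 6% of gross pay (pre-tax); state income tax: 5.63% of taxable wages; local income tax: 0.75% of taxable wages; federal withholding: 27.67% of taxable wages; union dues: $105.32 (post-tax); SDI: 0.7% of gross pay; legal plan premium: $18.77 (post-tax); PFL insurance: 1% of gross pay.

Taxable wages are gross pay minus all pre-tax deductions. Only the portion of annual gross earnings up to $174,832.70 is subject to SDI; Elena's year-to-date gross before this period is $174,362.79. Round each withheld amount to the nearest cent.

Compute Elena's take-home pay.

457(b) deferral: $1,118.08 × 0.06 = $67.08
Taxable wages = $1,118.08 − $67.08 = $1,051.00
State income tax: $1,051.00 × 0.0563 = $59.17
Local income tax: $1,051.00 × 0.0075 = $7.88
Federal withholding: $1,051.00 × 0.2767 = $290.81
SDI: only $174,832.70 − $174,362.79 = $469.91 of this check is subject → $469.91 × 0.007 = $3.29
PFL insurance: $1,118.08 × 0.01 = $11.18
Union dues: $105.32
Legal plan premium: $18.77
Total deductions = $67.08 + $59.17 + $7.88 + $290.81 + $3.29 + $11.18 + $105.32 + $18.77 = $563.50
Net pay = $1,118.08 − $563.50 = $554.58

$554.58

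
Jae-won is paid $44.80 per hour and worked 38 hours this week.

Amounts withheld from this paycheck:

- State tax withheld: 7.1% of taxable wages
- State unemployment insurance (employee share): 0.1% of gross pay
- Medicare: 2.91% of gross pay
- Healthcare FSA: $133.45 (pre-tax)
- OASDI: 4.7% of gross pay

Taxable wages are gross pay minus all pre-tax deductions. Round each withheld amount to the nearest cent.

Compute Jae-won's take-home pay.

$1,326.30

Gross pay: 38 × $44.80 = $1,702.40
Healthcare FSA: $133.45
Taxable wages = $1,702.40 − $133.45 = $1,568.95
State tax withheld: $1,568.95 × 0.071 = $111.40
OASDI: $1,702.40 × 0.047 = $80.01
State unemployment insurance (employee share): $1,702.40 × 0.001 = $1.70
Medicare: $1,702.40 × 0.0291 = $49.54
Total deductions = $133.45 + $111.40 + $80.01 + $1.70 + $49.54 = $376.10
Net pay = $1,702.40 − $376.10 = $1,326.30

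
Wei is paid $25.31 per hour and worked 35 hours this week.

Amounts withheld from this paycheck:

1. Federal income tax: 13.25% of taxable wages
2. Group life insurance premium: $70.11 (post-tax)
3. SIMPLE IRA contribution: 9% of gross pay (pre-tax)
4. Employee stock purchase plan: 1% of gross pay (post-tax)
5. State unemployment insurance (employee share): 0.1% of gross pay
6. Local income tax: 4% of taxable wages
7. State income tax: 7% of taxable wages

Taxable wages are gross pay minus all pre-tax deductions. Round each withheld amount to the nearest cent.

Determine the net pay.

$530.78

Gross pay: 35 × $25.31 = $885.85
SIMPLE IRA contribution: $885.85 × 0.09 = $79.73
Taxable wages = $885.85 − $79.73 = $806.12
Federal income tax: $806.12 × 0.1325 = $106.81
State income tax: $806.12 × 0.07 = $56.43
Local income tax: $806.12 × 0.04 = $32.24
State unemployment insurance (employee share): $885.85 × 0.001 = $0.89
Employee stock purchase plan: $885.85 × 0.01 = $8.86
Group life insurance premium: $70.11
Total deductions = $79.73 + $106.81 + $56.43 + $32.24 + $0.89 + $8.86 + $70.11 = $355.07
Net pay = $885.85 − $355.07 = $530.78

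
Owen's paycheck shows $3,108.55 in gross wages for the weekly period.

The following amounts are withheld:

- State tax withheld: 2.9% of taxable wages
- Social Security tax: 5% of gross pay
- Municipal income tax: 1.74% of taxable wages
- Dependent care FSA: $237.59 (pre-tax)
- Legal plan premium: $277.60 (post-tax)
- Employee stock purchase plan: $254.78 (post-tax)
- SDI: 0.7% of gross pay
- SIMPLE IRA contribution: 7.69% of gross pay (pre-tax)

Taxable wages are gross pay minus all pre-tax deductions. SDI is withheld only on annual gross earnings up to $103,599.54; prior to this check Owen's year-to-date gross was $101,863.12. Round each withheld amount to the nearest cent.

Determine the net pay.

SIMPLE IRA contribution: $3,108.55 × 0.0769 = $239.05
Dependent care FSA: $237.59
Pre-tax total = $239.05 + $237.59 = $476.64
Taxable wages = $3,108.55 − $476.64 = $2,631.91
State tax withheld: $2,631.91 × 0.029 = $76.33
Municipal income tax: $2,631.91 × 0.0174 = $45.80
Social Security tax: $3,108.55 × 0.05 = $155.43
SDI: only $103,599.54 − $101,863.12 = $1,736.42 of this check is subject → $1,736.42 × 0.007 = $12.15
Legal plan premium: $277.60
Employee stock purchase plan: $254.78
Total deductions = $239.05 + $237.59 + $76.33 + $45.80 + $155.43 + $12.15 + $277.60 + $254.78 = $1,298.73
Net pay = $3,108.55 − $1,298.73 = $1,809.82

$1,809.82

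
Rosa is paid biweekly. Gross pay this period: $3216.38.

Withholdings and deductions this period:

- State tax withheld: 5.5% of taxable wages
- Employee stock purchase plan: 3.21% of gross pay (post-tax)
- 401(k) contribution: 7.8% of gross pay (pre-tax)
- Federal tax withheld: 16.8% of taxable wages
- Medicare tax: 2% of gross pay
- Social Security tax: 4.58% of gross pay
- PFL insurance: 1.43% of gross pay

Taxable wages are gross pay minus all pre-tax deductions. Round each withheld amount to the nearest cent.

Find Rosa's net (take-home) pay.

401(k) contribution: $3216.38 × 0.078 = $250.88
Taxable wages = $3216.38 − $250.88 = $2965.50
State tax withheld: $2965.50 × 0.055 = $163.10
Federal tax withheld: $2965.50 × 0.168 = $498.20
Social Security tax: $3216.38 × 0.0458 = $147.31
Medicare tax: $3216.38 × 0.02 = $64.33
PFL insurance: $3216.38 × 0.0143 = $45.99
Employee stock purchase plan: $3216.38 × 0.0321 = $103.25
Total deductions = $250.88 + $163.10 + $498.20 + $147.31 + $64.33 + $45.99 + $103.25 = $1273.06
Net pay = $3216.38 − $1273.06 = $1943.32

$1943.32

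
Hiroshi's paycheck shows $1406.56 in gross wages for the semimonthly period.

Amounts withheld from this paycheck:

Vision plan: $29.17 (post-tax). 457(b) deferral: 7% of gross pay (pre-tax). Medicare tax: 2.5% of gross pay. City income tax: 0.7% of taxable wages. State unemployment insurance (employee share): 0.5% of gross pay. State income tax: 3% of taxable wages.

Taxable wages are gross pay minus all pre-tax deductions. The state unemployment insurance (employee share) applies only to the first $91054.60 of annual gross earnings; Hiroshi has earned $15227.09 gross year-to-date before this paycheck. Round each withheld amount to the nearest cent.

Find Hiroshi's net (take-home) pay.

$1188.34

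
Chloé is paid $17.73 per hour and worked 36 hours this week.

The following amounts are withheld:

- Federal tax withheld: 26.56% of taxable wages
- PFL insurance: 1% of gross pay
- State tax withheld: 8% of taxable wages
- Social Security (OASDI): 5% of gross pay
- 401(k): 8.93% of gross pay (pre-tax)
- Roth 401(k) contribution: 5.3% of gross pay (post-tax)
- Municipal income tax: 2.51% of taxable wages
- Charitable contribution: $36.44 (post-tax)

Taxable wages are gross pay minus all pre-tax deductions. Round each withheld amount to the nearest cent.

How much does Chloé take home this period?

$257.24

Gross pay: 36 × $17.73 = $638.28
401(k): $638.28 × 0.0893 = $57.00
Taxable wages = $638.28 − $57.00 = $581.28
Federal tax withheld: $581.28 × 0.2656 = $154.39
Municipal income tax: $581.28 × 0.0251 = $14.59
State tax withheld: $581.28 × 0.08 = $46.50
Social Security (OASDI): $638.28 × 0.05 = $31.91
PFL insurance: $638.28 × 0.01 = $6.38
Charitable contribution: $36.44
Roth 401(k) contribution: $638.28 × 0.053 = $33.83
Total deductions = $57.00 + $154.39 + $14.59 + $46.50 + $31.91 + $6.38 + $36.44 + $33.83 = $381.04
Net pay = $638.28 − $381.04 = $257.24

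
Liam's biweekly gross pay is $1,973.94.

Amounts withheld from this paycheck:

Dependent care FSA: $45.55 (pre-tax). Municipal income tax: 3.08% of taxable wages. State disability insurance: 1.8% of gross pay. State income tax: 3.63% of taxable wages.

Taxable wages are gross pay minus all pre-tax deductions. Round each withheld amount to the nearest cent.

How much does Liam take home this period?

$1,763.47

Dependent care FSA: $45.55
Taxable wages = $1,973.94 − $45.55 = $1,928.39
State income tax: $1,928.39 × 0.0363 = $70.00
Municipal income tax: $1,928.39 × 0.0308 = $59.39
State disability insurance: $1,973.94 × 0.018 = $35.53
Total deductions = $45.55 + $70.00 + $59.39 + $35.53 = $210.47
Net pay = $1,973.94 − $210.47 = $1,763.47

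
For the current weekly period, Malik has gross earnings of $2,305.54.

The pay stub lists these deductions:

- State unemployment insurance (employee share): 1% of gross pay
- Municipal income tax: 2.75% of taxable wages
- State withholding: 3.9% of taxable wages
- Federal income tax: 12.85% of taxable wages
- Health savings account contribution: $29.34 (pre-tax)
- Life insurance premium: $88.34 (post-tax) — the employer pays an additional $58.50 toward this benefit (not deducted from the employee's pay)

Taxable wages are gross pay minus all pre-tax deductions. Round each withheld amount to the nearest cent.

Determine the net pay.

Health savings account contribution: $29.34
Taxable wages = $2,305.54 − $29.34 = $2,276.20
Municipal income tax: $2,276.20 × 0.0275 = $62.60
Federal income tax: $2,276.20 × 0.1285 = $292.49
State withholding: $2,276.20 × 0.039 = $88.77
State unemployment insurance (employee share): $2,305.54 × 0.01 = $23.06
Life insurance premium: $88.34
(Employer's $58.50 toward life insurance premium is not withheld from the employee.)
Total deductions = $29.34 + $62.60 + $292.49 + $88.77 + $23.06 + $88.34 = $584.60
Net pay = $2,305.54 − $584.60 = $1,720.94

$1,720.94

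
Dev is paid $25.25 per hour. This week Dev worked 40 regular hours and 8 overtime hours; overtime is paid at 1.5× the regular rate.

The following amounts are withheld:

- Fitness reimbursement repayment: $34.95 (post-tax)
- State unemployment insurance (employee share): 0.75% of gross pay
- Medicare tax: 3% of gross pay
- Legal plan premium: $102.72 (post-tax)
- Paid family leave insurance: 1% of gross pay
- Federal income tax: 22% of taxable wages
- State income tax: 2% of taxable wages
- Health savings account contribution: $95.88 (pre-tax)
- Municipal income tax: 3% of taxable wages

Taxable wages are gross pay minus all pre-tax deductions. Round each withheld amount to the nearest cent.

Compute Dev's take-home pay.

Regular pay: 40 × $25.25 = $1,010.00
Overtime pay: 8 × $25.25 × 1.5 = $303.00
Gross pay = $1,010.00 + $303.00 = $1,313.00
Health savings account contribution: $95.88
Taxable wages = $1,313.00 − $95.88 = $1,217.12
State income tax: $1,217.12 × 0.02 = $24.34
Municipal income tax: $1,217.12 × 0.03 = $36.51
Federal income tax: $1,217.12 × 0.22 = $267.77
State unemployment insurance (employee share): $1,313.00 × 0.0075 = $9.85
Paid family leave insurance: $1,313.00 × 0.01 = $13.13
Medicare tax: $1,313.00 × 0.03 = $39.39
Fitness reimbursement repayment: $34.95
Legal plan premium: $102.72
Total deductions = $95.88 + $24.34 + $36.51 + $267.77 + $9.85 + $13.13 + $39.39 + $34.95 + $102.72 = $624.54
Net pay = $1,313.00 − $624.54 = $688.46

$688.46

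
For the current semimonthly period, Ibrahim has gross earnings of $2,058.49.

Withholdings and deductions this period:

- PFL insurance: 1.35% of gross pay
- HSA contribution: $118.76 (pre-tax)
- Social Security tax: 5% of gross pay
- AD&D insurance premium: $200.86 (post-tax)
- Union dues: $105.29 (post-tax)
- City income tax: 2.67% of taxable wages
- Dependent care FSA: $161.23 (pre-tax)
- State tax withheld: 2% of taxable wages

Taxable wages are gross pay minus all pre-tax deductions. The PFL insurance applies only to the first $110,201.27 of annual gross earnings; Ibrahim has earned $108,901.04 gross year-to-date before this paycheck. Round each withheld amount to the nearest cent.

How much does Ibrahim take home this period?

HSA contribution: $118.76
Dependent care FSA: $161.23
Pre-tax total = $118.76 + $161.23 = $279.99
Taxable wages = $2,058.49 − $279.99 = $1,778.50
City income tax: $1,778.50 × 0.0267 = $47.49
State tax withheld: $1,778.50 × 0.02 = $35.57
PFL insurance: only $110,201.27 − $108,901.04 = $1,300.23 of this check is subject → $1,300.23 × 0.0135 = $17.55
Social Security tax: $2,058.49 × 0.05 = $102.92
AD&D insurance premium: $200.86
Union dues: $105.29
Total deductions = $118.76 + $161.23 + $47.49 + $35.57 + $17.55 + $102.92 + $200.86 + $105.29 = $789.67
Net pay = $2,058.49 − $789.67 = $1,268.82

$1,268.82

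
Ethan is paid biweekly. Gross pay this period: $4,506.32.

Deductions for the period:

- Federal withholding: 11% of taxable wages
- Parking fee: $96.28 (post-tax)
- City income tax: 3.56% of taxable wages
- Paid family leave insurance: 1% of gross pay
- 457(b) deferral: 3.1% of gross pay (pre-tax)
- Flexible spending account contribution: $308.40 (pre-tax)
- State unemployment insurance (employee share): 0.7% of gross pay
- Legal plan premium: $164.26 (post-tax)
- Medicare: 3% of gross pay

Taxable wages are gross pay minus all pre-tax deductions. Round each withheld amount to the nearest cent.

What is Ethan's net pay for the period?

$2,995.02

457(b) deferral: $4,506.32 × 0.031 = $139.70
Flexible spending account contribution: $308.40
Pre-tax total = $139.70 + $308.40 = $448.10
Taxable wages = $4,506.32 − $448.10 = $4,058.22
Federal withholding: $4,058.22 × 0.11 = $446.40
City income tax: $4,058.22 × 0.0356 = $144.47
Paid family leave insurance: $4,506.32 × 0.01 = $45.06
State unemployment insurance (employee share): $4,506.32 × 0.007 = $31.54
Medicare: $4,506.32 × 0.03 = $135.19
Legal plan premium: $164.26
Parking fee: $96.28
Total deductions = $139.70 + $308.40 + $446.40 + $144.47 + $45.06 + $31.54 + $135.19 + $164.26 + $96.28 = $1,511.30
Net pay = $4,506.32 − $1,511.30 = $2,995.02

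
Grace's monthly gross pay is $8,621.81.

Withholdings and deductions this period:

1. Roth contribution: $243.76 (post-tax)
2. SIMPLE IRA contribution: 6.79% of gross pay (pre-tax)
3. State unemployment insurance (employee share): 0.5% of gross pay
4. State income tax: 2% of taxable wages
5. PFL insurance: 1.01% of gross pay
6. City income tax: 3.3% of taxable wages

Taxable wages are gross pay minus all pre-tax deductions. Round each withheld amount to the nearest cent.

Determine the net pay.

SIMPLE IRA contribution: $8,621.81 × 0.0679 = $585.42
Taxable wages = $8,621.81 − $585.42 = $8,036.39
City income tax: $8,036.39 × 0.033 = $265.20
State income tax: $8,036.39 × 0.02 = $160.73
State unemployment insurance (employee share): $8,621.81 × 0.005 = $43.11
PFL insurance: $8,621.81 × 0.0101 = $87.08
Roth contribution: $243.76
Total deductions = $585.42 + $265.20 + $160.73 + $43.11 + $87.08 + $243.76 = $1,385.30
Net pay = $8,621.81 − $1,385.30 = $7,236.51

$7,236.51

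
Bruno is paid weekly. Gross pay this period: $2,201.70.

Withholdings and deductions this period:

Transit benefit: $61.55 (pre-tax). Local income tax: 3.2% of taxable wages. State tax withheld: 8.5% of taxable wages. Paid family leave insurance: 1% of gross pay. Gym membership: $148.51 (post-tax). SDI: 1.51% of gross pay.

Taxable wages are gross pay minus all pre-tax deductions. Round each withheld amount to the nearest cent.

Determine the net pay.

$1,685.98

Transit benefit: $61.55
Taxable wages = $2,201.70 − $61.55 = $2,140.15
State tax withheld: $2,140.15 × 0.085 = $181.91
Local income tax: $2,140.15 × 0.032 = $68.48
SDI: $2,201.70 × 0.0151 = $33.25
Paid family leave insurance: $2,201.70 × 0.01 = $22.02
Gym membership: $148.51
Total deductions = $61.55 + $181.91 + $68.48 + $33.25 + $22.02 + $148.51 = $515.72
Net pay = $2,201.70 − $515.72 = $1,685.98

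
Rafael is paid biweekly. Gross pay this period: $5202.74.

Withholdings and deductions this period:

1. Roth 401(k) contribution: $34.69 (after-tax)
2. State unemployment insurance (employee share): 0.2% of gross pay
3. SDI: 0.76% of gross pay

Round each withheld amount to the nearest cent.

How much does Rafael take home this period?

$5118.10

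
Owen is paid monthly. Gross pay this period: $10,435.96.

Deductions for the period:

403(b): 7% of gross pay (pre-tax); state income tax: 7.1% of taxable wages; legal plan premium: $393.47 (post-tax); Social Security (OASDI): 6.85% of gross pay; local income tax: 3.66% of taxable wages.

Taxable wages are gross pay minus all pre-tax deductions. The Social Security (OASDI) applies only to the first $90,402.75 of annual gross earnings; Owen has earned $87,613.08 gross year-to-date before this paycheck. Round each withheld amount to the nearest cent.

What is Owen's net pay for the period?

403(b): $10,435.96 × 0.07 = $730.52
Taxable wages = $10,435.96 − $730.52 = $9,705.44
State income tax: $9,705.44 × 0.071 = $689.09
Local income tax: $9,705.44 × 0.0366 = $355.22
Social Security (OASDI): only $90,402.75 − $87,613.08 = $2,789.67 of this check is subject → $2,789.67 × 0.0685 = $191.09
Legal plan premium: $393.47
Total deductions = $730.52 + $689.09 + $355.22 + $191.09 + $393.47 = $2,359.39
Net pay = $10,435.96 − $2,359.39 = $8,076.57

$8,076.57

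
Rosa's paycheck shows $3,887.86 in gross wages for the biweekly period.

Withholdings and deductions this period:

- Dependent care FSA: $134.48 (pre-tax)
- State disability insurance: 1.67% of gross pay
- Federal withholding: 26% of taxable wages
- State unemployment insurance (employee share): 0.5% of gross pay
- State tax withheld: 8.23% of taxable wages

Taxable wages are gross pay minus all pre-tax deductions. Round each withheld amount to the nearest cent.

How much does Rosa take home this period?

Dependent care FSA: $134.48
Taxable wages = $3,887.86 − $134.48 = $3,753.38
Federal withholding: $3,753.38 × 0.26 = $975.88
State tax withheld: $3,753.38 × 0.0823 = $308.90
State unemployment insurance (employee share): $3,887.86 × 0.005 = $19.44
State disability insurance: $3,887.86 × 0.0167 = $64.93
Total deductions = $134.48 + $975.88 + $308.90 + $19.44 + $64.93 = $1,503.63
Net pay = $3,887.86 − $1,503.63 = $2,384.23

$2,384.23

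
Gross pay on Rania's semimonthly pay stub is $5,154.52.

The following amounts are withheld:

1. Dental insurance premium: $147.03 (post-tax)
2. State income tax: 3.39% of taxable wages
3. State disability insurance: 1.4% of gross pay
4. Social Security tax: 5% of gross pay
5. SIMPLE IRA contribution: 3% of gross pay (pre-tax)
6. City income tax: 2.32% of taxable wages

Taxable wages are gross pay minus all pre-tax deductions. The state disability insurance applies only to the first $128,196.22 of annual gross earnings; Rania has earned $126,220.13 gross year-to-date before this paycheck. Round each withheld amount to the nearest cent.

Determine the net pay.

SIMPLE IRA contribution: $5,154.52 × 0.03 = $154.64
Taxable wages = $5,154.52 − $154.64 = $4,999.88
State income tax: $4,999.88 × 0.0339 = $169.50
City income tax: $4,999.88 × 0.0232 = $116.00
Social Security tax: $5,154.52 × 0.05 = $257.73
State disability insurance: only $128,196.22 − $126,220.13 = $1,976.09 of this check is subject → $1,976.09 × 0.014 = $27.67
Dental insurance premium: $147.03
Total deductions = $154.64 + $169.50 + $116.00 + $257.73 + $27.67 + $147.03 = $872.57
Net pay = $5,154.52 − $872.57 = $4,281.95

$4,281.95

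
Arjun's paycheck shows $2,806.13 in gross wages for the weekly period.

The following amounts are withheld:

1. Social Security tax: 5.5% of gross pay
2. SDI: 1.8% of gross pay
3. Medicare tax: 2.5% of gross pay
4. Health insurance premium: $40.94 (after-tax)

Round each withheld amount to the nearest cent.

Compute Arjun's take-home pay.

SDI: $2,806.13 × 0.018 = $50.51
Social Security tax: $2,806.13 × 0.055 = $154.34
Medicare tax: $2,806.13 × 0.025 = $70.15
Health insurance premium: $40.94
Total deductions = $50.51 + $154.34 + $70.15 + $40.94 = $315.94
Net pay = $2,806.13 − $315.94 = $2,490.19

$2,490.19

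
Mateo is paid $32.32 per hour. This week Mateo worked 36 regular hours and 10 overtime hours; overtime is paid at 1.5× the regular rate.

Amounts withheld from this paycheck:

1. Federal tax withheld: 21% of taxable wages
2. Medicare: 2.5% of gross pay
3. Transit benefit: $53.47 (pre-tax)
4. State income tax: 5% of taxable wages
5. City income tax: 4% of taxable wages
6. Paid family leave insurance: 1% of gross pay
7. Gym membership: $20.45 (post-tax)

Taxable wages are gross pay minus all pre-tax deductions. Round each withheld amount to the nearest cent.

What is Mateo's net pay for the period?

$1038.26

Regular pay: 36 × $32.32 = $1163.52
Overtime pay: 10 × $32.32 × 1.5 = $484.80
Gross pay = $1163.52 + $484.80 = $1648.32
Transit benefit: $53.47
Taxable wages = $1648.32 − $53.47 = $1594.85
City income tax: $1594.85 × 0.04 = $63.79
Federal tax withheld: $1594.85 × 0.21 = $334.92
State income tax: $1594.85 × 0.05 = $79.74
Paid family leave insurance: $1648.32 × 0.01 = $16.48
Medicare: $1648.32 × 0.025 = $41.21
Gym membership: $20.45
Total deductions = $53.47 + $63.79 + $334.92 + $79.74 + $16.48 + $41.21 + $20.45 = $610.06
Net pay = $1648.32 − $610.06 = $1038.26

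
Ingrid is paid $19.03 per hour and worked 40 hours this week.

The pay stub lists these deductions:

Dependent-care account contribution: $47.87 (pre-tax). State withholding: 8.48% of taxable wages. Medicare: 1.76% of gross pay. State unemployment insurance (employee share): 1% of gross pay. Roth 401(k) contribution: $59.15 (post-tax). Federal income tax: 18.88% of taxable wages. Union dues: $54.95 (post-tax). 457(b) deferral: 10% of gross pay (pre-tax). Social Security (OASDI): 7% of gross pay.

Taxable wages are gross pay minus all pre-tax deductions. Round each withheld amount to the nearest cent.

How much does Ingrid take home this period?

$274.47

Gross pay: 40 × $19.03 = $761.20
Dependent-care account contribution: $47.87
457(b) deferral: $761.20 × 0.1 = $76.12
Pre-tax total = $47.87 + $76.12 = $123.99
Taxable wages = $761.20 − $123.99 = $637.21
Federal income tax: $637.21 × 0.1888 = $120.31
State withholding: $637.21 × 0.0848 = $54.04
Social Security (OASDI): $761.20 × 0.07 = $53.28
Medicare: $761.20 × 0.0176 = $13.40
State unemployment insurance (employee share): $761.20 × 0.01 = $7.61
Union dues: $54.95
Roth 401(k) contribution: $59.15
Total deductions = $47.87 + $76.12 + $120.31 + $54.04 + $53.28 + $13.40 + $7.61 + $54.95 + $59.15 = $486.73
Net pay = $761.20 − $486.73 = $274.47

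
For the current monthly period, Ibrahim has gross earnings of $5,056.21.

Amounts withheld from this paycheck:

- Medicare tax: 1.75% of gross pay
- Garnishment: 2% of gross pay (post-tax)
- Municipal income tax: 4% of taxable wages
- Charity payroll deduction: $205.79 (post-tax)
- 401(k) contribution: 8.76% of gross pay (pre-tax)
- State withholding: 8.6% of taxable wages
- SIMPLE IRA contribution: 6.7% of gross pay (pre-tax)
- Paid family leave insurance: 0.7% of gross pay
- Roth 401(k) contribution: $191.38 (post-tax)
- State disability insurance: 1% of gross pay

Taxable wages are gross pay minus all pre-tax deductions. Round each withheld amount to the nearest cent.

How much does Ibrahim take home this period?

$3,063.21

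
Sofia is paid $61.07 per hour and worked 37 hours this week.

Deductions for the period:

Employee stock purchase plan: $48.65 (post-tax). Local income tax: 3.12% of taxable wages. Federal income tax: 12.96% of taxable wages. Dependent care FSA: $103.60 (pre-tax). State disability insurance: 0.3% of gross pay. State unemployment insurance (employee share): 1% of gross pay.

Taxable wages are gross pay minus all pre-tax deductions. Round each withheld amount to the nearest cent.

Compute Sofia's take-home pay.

$1731.27

Gross pay: 37 × $61.07 = $2259.59
Dependent care FSA: $103.60
Taxable wages = $2259.59 − $103.60 = $2155.99
Local income tax: $2155.99 × 0.0312 = $67.27
Federal income tax: $2155.99 × 0.1296 = $279.42
State unemployment insurance (employee share): $2259.59 × 0.01 = $22.60
State disability insurance: $2259.59 × 0.003 = $6.78
Employee stock purchase plan: $48.65
Total deductions = $103.60 + $67.27 + $279.42 + $22.60 + $6.78 + $48.65 = $528.32
Net pay = $2259.59 − $528.32 = $1731.27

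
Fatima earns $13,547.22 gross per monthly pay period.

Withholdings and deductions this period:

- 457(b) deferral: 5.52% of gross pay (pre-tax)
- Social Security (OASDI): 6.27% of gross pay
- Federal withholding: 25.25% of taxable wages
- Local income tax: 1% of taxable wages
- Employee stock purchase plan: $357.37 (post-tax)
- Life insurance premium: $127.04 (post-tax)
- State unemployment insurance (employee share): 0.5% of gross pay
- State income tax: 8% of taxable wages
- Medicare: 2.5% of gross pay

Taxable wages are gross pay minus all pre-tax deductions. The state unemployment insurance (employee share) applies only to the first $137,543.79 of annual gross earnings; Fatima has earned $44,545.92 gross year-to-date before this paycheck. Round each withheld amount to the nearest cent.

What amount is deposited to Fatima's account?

$6,675.38

457(b) deferral: $13,547.22 × 0.0552 = $747.81
Taxable wages = $13,547.22 − $747.81 = $12,799.41
Local income tax: $12,799.41 × 0.01 = $127.99
State income tax: $12,799.41 × 0.08 = $1,023.95
Federal withholding: $12,799.41 × 0.2525 = $3,231.85
Social Security (OASDI): $13,547.22 × 0.0627 = $849.41
Medicare: $13,547.22 × 0.025 = $338.68
State unemployment insurance (employee share): cap not yet reached, full $13,547.22 is subject → $13,547.22 × 0.005 = $67.74
Life insurance premium: $127.04
Employee stock purchase plan: $357.37
Total deductions = $747.81 + $127.99 + $1,023.95 + $3,231.85 + $849.41 + $338.68 + $67.74 + $127.04 + $357.37 = $6,871.84
Net pay = $13,547.22 − $6,871.84 = $6,675.38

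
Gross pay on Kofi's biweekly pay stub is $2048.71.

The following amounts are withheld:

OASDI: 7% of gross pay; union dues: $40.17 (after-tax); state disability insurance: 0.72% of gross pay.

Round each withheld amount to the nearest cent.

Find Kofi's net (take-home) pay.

$1850.38

State disability insurance: $2048.71 × 0.0072 = $14.75
OASDI: $2048.71 × 0.07 = $143.41
Union dues: $40.17
Total deductions = $14.75 + $143.41 + $40.17 = $198.33
Net pay = $2048.71 − $198.33 = $1850.38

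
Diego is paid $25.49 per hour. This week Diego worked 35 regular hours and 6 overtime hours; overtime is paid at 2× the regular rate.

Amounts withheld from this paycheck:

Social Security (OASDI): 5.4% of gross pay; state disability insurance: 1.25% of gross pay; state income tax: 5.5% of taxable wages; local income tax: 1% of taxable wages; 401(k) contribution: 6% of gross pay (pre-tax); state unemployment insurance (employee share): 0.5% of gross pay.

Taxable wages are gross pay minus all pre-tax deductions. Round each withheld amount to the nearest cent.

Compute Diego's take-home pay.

$967.29

Regular pay: 35 × $25.49 = $892.15
Overtime pay: 6 × $25.49 × 2 = $305.88
Gross pay = $892.15 + $305.88 = $1198.03
401(k) contribution: $1198.03 × 0.06 = $71.88
Taxable wages = $1198.03 − $71.88 = $1126.15
Local income tax: $1126.15 × 0.01 = $11.26
State income tax: $1126.15 × 0.055 = $61.94
State disability insurance: $1198.03 × 0.0125 = $14.98
State unemployment insurance (employee share): $1198.03 × 0.005 = $5.99
Social Security (OASDI): $1198.03 × 0.054 = $64.69
Total deductions = $71.88 + $11.26 + $61.94 + $14.98 + $5.99 + $64.69 = $230.74
Net pay = $1198.03 − $230.74 = $967.29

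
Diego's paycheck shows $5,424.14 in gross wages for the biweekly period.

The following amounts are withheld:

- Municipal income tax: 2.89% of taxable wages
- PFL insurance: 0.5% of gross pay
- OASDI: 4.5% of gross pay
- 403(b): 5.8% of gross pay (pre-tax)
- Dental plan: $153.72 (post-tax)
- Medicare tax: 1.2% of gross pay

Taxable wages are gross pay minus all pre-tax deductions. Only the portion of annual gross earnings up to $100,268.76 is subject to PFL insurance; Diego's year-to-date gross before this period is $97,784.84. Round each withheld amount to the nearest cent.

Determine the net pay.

403(b): $5,424.14 × 0.058 = $314.60
Taxable wages = $5,424.14 − $314.60 = $5,109.54
Municipal income tax: $5,109.54 × 0.0289 = $147.67
OASDI: $5,424.14 × 0.045 = $244.09
Medicare tax: $5,424.14 × 0.012 = $65.09
PFL insurance: only $100,268.76 − $97,784.84 = $2,483.92 of this check is subject → $2,483.92 × 0.005 = $12.42
Dental plan: $153.72
Total deductions = $314.60 + $147.67 + $244.09 + $65.09 + $12.42 + $153.72 = $937.59
Net pay = $5,424.14 − $937.59 = $4,486.55

$4,486.55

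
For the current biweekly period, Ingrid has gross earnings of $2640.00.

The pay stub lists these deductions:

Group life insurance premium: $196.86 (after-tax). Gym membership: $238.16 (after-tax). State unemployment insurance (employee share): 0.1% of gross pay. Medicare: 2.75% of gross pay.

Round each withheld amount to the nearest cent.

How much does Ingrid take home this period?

Medicare: $2640.00 × 0.0275 = $72.60
State unemployment insurance (employee share): $2640.00 × 0.001 = $2.64
Gym membership: $238.16
Group life insurance premium: $196.86
Total deductions = $72.60 + $2.64 + $238.16 + $196.86 = $510.26
Net pay = $2640.00 − $510.26 = $2129.74

$2129.74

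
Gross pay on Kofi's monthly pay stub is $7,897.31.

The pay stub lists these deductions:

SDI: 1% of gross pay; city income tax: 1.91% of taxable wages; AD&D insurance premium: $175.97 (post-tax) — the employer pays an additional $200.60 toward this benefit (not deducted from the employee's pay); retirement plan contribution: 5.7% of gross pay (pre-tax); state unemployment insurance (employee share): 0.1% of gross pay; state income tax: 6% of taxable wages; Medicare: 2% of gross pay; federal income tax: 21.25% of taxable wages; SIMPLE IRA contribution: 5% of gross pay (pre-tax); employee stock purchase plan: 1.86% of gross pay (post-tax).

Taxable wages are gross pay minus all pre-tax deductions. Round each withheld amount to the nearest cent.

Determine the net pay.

$4,428.16

Retirement plan contribution: $7,897.31 × 0.057 = $450.15
SIMPLE IRA contribution: $7,897.31 × 0.05 = $394.87
Pre-tax total = $450.15 + $394.87 = $845.02
Taxable wages = $7,897.31 − $845.02 = $7,052.29
Federal income tax: $7,052.29 × 0.2125 = $1,498.61
City income tax: $7,052.29 × 0.0191 = $134.70
State income tax: $7,052.29 × 0.06 = $423.14
State unemployment insurance (employee share): $7,897.31 × 0.001 = $7.90
Medicare: $7,897.31 × 0.02 = $157.95
SDI: $7,897.31 × 0.01 = $78.97
AD&D insurance premium: $175.97
Employee stock purchase plan: $7,897.31 × 0.0186 = $146.89
(Employer's $200.60 toward AD&D insurance premium is not withheld from the employee.)
Total deductions = $450.15 + $394.87 + $1,498.61 + $134.70 + $423.14 + $7.90 + $157.95 + $78.97 + $175.97 + $146.89 = $3,469.15
Net pay = $7,897.31 − $3,469.15 = $4,428.16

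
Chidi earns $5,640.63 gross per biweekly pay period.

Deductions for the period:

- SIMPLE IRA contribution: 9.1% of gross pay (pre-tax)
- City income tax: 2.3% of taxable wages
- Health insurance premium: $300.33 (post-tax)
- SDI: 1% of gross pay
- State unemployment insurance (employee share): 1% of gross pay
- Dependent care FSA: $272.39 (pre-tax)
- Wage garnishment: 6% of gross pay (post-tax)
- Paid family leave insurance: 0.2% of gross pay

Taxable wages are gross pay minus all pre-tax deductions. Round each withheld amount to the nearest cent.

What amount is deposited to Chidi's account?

SIMPLE IRA contribution: $5,640.63 × 0.091 = $513.30
Dependent care FSA: $272.39
Pre-tax total = $513.30 + $272.39 = $785.69
Taxable wages = $5,640.63 − $785.69 = $4,854.94
City income tax: $4,854.94 × 0.023 = $111.66
State unemployment insurance (employee share): $5,640.63 × 0.01 = $56.41
Paid family leave insurance: $5,640.63 × 0.002 = $11.28
SDI: $5,640.63 × 0.01 = $56.41
Health insurance premium: $300.33
Wage garnishment: $5,640.63 × 0.06 = $338.44
Total deductions = $513.30 + $272.39 + $111.66 + $56.41 + $11.28 + $56.41 + $300.33 + $338.44 = $1,660.22
Net pay = $5,640.63 − $1,660.22 = $3,980.41

$3,980.41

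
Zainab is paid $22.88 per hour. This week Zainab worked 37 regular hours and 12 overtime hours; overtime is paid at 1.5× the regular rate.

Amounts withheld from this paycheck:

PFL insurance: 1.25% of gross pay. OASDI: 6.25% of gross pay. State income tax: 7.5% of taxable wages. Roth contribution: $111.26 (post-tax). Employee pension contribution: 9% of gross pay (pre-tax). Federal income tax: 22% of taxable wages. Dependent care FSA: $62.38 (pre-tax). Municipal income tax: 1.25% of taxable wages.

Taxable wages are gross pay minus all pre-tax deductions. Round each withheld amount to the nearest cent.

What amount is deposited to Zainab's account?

$544.17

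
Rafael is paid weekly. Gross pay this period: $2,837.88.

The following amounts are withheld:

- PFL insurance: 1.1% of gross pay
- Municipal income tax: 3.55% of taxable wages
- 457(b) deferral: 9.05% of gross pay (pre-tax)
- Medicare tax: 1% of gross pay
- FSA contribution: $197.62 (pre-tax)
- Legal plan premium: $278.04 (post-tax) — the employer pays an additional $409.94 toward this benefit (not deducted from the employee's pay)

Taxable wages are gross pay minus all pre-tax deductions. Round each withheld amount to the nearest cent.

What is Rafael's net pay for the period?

$1,961.18

457(b) deferral: $2,837.88 × 0.0905 = $256.83
FSA contribution: $197.62
Pre-tax total = $256.83 + $197.62 = $454.45
Taxable wages = $2,837.88 − $454.45 = $2,383.43
Municipal income tax: $2,383.43 × 0.0355 = $84.61
PFL insurance: $2,837.88 × 0.011 = $31.22
Medicare tax: $2,837.88 × 0.01 = $28.38
Legal plan premium: $278.04
(Employer's $409.94 toward legal plan premium is not withheld from the employee.)
Total deductions = $256.83 + $197.62 + $84.61 + $31.22 + $28.38 + $278.04 = $876.70
Net pay = $2,837.88 − $876.70 = $1,961.18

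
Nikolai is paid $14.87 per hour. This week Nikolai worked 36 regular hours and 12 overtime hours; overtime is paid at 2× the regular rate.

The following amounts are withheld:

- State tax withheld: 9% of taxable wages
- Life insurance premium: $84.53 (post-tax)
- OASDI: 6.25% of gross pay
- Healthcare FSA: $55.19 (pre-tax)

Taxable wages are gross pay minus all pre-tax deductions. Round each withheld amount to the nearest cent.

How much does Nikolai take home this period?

Regular pay: 36 × $14.87 = $535.32
Overtime pay: 12 × $14.87 × 2 = $356.88
Gross pay = $535.32 + $356.88 = $892.20
Healthcare FSA: $55.19
Taxable wages = $892.20 − $55.19 = $837.01
State tax withheld: $837.01 × 0.09 = $75.33
OASDI: $892.20 × 0.0625 = $55.76
Life insurance premium: $84.53
Total deductions = $55.19 + $75.33 + $55.76 + $84.53 = $270.81
Net pay = $892.20 − $270.81 = $621.39

$621.39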